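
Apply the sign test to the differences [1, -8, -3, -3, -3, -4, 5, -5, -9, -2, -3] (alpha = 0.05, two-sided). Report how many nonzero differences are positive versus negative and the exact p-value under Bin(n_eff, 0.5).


Step 1: Discard zero differences. Original n = 11; n_eff = number of nonzero differences = 11.
Nonzero differences (with sign): +1, -8, -3, -3, -3, -4, +5, -5, -9, -2, -3
Step 2: Count signs: positive = 2, negative = 9.
Step 3: Under H0: P(positive) = 0.5, so the number of positives S ~ Bin(11, 0.5).
Step 4: Two-sided exact p-value = sum of Bin(11,0.5) probabilities at or below the observed probability = 0.065430.
Step 5: alpha = 0.05. fail to reject H0.

n_eff = 11, pos = 2, neg = 9, p = 0.065430, fail to reject H0.


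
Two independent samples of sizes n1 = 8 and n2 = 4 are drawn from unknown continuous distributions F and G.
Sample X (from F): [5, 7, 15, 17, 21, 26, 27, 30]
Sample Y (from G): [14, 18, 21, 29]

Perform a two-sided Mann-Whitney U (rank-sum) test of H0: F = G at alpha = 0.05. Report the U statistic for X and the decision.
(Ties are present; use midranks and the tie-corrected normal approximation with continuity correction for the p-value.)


Step 1: Combine and sort all 12 observations; assign midranks.
sorted (value, group): (5,X), (7,X), (14,Y), (15,X), (17,X), (18,Y), (21,X), (21,Y), (26,X), (27,X), (29,Y), (30,X)
ranks: 5->1, 7->2, 14->3, 15->4, 17->5, 18->6, 21->7.5, 21->7.5, 26->9, 27->10, 29->11, 30->12
Step 2: Rank sum for X: R1 = 1 + 2 + 4 + 5 + 7.5 + 9 + 10 + 12 = 50.5.
Step 3: U_X = R1 - n1(n1+1)/2 = 50.5 - 8*9/2 = 50.5 - 36 = 14.5.
       U_Y = n1*n2 - U_X = 32 - 14.5 = 17.5.
Step 4: Ties are present, so use the tie-corrected normal approximation (with continuity correction) for the p-value.
Step 5: p-value = 0.864901; compare to alpha = 0.05. fail to reject H0.

U_X = 14.5, p = 0.864901, fail to reject H0 at alpha = 0.05.


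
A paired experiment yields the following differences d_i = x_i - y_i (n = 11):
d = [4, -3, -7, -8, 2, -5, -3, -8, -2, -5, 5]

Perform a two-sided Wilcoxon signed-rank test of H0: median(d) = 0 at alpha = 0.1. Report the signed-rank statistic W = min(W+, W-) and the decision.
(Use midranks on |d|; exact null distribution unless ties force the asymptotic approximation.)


Step 1: Drop any zero differences (none here) and take |d_i|.
|d| = [4, 3, 7, 8, 2, 5, 3, 8, 2, 5, 5]
Step 2: Midrank |d_i| (ties get averaged ranks).
ranks: |4|->5, |3|->3.5, |7|->9, |8|->10.5, |2|->1.5, |5|->7, |3|->3.5, |8|->10.5, |2|->1.5, |5|->7, |5|->7
Step 3: Attach original signs; sum ranks with positive sign and with negative sign.
W+ = 5 + 1.5 + 7 = 13.5
W- = 3.5 + 9 + 10.5 + 7 + 3.5 + 10.5 + 1.5 + 7 = 52.5
(Check: W+ + W- = 66 should equal n(n+1)/2 = 66.)
Step 4: Test statistic W = min(W+, W-) = 13.5.
Step 5: Ties in |d|, so use the tie-corrected normal approximation.
        E[W] = n(n+1)/4 = 11*12/4 = 33.
        Tie groups: |d|=2 (t=2), |d|=3 (t=2), |d|=5 (t=3), |d|=8 (t=2); sum(t^3 - t) = 42.
        Var[W] = n(n+1)(2n+1)/24 - sum(t^3-t)/48 = 3036/24 - 42/48 = 125.625.
        z = (W - E[W]) / sqrt(Var[W]) = (13.5 - 33) / 11.2083 = -1.7398.
        Two-sided p = 2*Phi(z) = 0.081896.
Step 6: alpha = 0.1. reject H0.

W+ = 13.5, W- = 52.5, W = min = 13.5, p = 0.081896, reject H0.


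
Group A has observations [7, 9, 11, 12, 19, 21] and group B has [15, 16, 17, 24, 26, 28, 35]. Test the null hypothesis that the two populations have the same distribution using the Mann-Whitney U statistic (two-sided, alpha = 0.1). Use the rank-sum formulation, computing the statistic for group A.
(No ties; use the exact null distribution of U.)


Step 1: Combine and sort all 13 observations; assign midranks.
sorted (value, group): (7,X), (9,X), (11,X), (12,X), (15,Y), (16,Y), (17,Y), (19,X), (21,X), (24,Y), (26,Y), (28,Y), (35,Y)
ranks: 7->1, 9->2, 11->3, 12->4, 15->5, 16->6, 17->7, 19->8, 21->9, 24->10, 26->11, 28->12, 35->13
Step 2: Rank sum for X: R1 = 1 + 2 + 3 + 4 + 8 + 9 = 27.
Step 3: U_X = R1 - n1(n1+1)/2 = 27 - 6*7/2 = 27 - 21 = 6.
       U_Y = n1*n2 - U_X = 42 - 6 = 36.
Step 4: No ties, so the exact null distribution of U (based on enumerating the C(13,6) = 1716 equally likely rank assignments) gives the two-sided p-value.
Step 5: p-value = 0.034965; compare to alpha = 0.1. reject H0.

U_X = 6, p = 0.034965, reject H0 at alpha = 0.1.


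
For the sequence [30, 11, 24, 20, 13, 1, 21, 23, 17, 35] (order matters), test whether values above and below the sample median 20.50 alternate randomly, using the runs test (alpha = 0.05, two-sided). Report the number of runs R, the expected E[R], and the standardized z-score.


Step 1: Compute median = 20.50; label A = above, B = below.
Labels in order: ABABBBAABA  (n_A = 5, n_B = 5)
Step 2: Count runs R = 7.
Step 3: Under H0 (random ordering), E[R] = 2*n_A*n_B/(n_A+n_B) + 1 = 2*5*5/10 + 1 = 6.0000.
        Var[R] = 2*n_A*n_B*(2*n_A*n_B - n_A - n_B) / ((n_A+n_B)^2 * (n_A+n_B-1)) = 2000/900 = 2.2222.
        SD[R] = 1.4907.
Step 4: Continuity-corrected z = (R - 0.5 - E[R]) / SD[R] = (7 - 0.5 - 6.0000) / 1.4907 = 0.3354.
Step 5: Two-sided p-value via normal approximation = 2*(1 - Phi(|z|)) = 0.737316.
Step 6: alpha = 0.05. fail to reject H0.

R = 7, z = 0.3354, p = 0.737316, fail to reject H0.


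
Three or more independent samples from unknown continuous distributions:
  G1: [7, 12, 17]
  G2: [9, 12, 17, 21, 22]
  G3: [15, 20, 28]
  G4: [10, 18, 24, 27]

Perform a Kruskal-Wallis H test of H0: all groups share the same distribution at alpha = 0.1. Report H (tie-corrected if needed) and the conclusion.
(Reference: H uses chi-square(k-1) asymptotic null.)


Step 1: Combine all N = 15 observations and assign midranks.
sorted (value, group, rank): (7,G1,1), (9,G2,2), (10,G4,3), (12,G1,4.5), (12,G2,4.5), (15,G3,6), (17,G1,7.5), (17,G2,7.5), (18,G4,9), (20,G3,10), (21,G2,11), (22,G2,12), (24,G4,13), (27,G4,14), (28,G3,15)
Step 2: Sum ranks within each group.
R_1 = 13 (n_1 = 3)
R_2 = 37 (n_2 = 5)
R_3 = 31 (n_3 = 3)
R_4 = 39 (n_4 = 4)
Step 3: H = 12/(N(N+1)) * sum(R_i^2/n_i) - 3(N+1)
     = 12/(15*16) * (13^2/3 + 37^2/5 + 31^2/3 + 39^2/4) - 3*16
     = 0.050000 * 1030.72 - 48
     = 3.535833.
Step 4: Ties present; correction factor C = 1 - 12/(15^3 - 15) = 0.996429. Corrected H = 3.535833 / 0.996429 = 3.548507.
Step 5: Under H0, H ~ chi^2(3); p-value = 0.314525.
Step 6: alpha = 0.1. fail to reject H0.

H = 3.5485, df = 3, p = 0.314525, fail to reject H0.


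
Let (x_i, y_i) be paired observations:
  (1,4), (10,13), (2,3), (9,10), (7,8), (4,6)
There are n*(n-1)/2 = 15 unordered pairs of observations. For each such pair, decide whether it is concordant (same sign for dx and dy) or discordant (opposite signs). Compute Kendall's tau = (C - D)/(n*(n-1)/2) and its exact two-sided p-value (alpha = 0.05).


Step 1: Enumerate the 15 unordered pairs (i,j) with i<j and classify each by sign(x_j-x_i) * sign(y_j-y_i).
  (1,2):dx=+9,dy=+9->C; (1,3):dx=+1,dy=-1->D; (1,4):dx=+8,dy=+6->C; (1,5):dx=+6,dy=+4->C
  (1,6):dx=+3,dy=+2->C; (2,3):dx=-8,dy=-10->C; (2,4):dx=-1,dy=-3->C; (2,5):dx=-3,dy=-5->C
  (2,6):dx=-6,dy=-7->C; (3,4):dx=+7,dy=+7->C; (3,5):dx=+5,dy=+5->C; (3,6):dx=+2,dy=+3->C
  (4,5):dx=-2,dy=-2->C; (4,6):dx=-5,dy=-4->C; (5,6):dx=-3,dy=-2->C
Step 2: C = 14, D = 1, total pairs = 15.
Step 3: tau = (C - D)/(n(n-1)/2) = (14 - 1)/15 = 0.866667.
Step 4: Exact two-sided p-value (enumerate n! = 720 permutations of y under H0): p = 0.016667.
Step 5: alpha = 0.05. reject H0.

tau_b = 0.8667 (C=14, D=1), p = 0.016667, reject H0.


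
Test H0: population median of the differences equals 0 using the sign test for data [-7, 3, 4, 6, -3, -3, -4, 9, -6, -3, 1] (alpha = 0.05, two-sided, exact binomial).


Step 1: Discard zero differences. Original n = 11; n_eff = number of nonzero differences = 11.
Nonzero differences (with sign): -7, +3, +4, +6, -3, -3, -4, +9, -6, -3, +1
Step 2: Count signs: positive = 5, negative = 6.
Step 3: Under H0: P(positive) = 0.5, so the number of positives S ~ Bin(11, 0.5).
Step 4: Two-sided exact p-value = sum of Bin(11,0.5) probabilities at or below the observed probability = 1.000000.
Step 5: alpha = 0.05. fail to reject H0.

n_eff = 11, pos = 5, neg = 6, p = 1.000000, fail to reject H0.


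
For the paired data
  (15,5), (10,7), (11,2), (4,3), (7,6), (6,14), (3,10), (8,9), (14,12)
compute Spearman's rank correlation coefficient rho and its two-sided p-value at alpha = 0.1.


Step 1: Rank x and y separately (midranks; no ties here).
rank(x): 15->9, 10->6, 11->7, 4->2, 7->4, 6->3, 3->1, 8->5, 14->8
rank(y): 5->3, 7->5, 2->1, 3->2, 6->4, 14->9, 10->7, 9->6, 12->8
Step 2: d_i = R_x(i) - R_y(i); compute d_i^2.
  (9-3)^2=36, (6-5)^2=1, (7-1)^2=36, (2-2)^2=0, (4-4)^2=0, (3-9)^2=36, (1-7)^2=36, (5-6)^2=1, (8-8)^2=0
sum(d^2) = 146.
Step 3: rho = 1 - 6*146 / (9*(9^2 - 1)) = 1 - 876/720 = -0.216667.
Step 4: Under H0, t = rho * sqrt((n-2)/(1-rho^2)) = -0.5872 ~ t(7).
Step 5: Two-sided p-value from the t-distribution with 7 df = 0.575515.
Step 6: alpha = 0.1. fail to reject H0.

rho = -0.2167, p = 0.575515, fail to reject H0 at alpha = 0.1.


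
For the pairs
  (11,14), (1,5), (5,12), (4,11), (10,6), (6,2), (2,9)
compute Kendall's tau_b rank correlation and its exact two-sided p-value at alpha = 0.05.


Step 1: Enumerate the 21 unordered pairs (i,j) with i<j and classify each by sign(x_j-x_i) * sign(y_j-y_i).
  (1,2):dx=-10,dy=-9->C; (1,3):dx=-6,dy=-2->C; (1,4):dx=-7,dy=-3->C; (1,5):dx=-1,dy=-8->C
  (1,6):dx=-5,dy=-12->C; (1,7):dx=-9,dy=-5->C; (2,3):dx=+4,dy=+7->C; (2,4):dx=+3,dy=+6->C
  (2,5):dx=+9,dy=+1->C; (2,6):dx=+5,dy=-3->D; (2,7):dx=+1,dy=+4->C; (3,4):dx=-1,dy=-1->C
  (3,5):dx=+5,dy=-6->D; (3,6):dx=+1,dy=-10->D; (3,7):dx=-3,dy=-3->C; (4,5):dx=+6,dy=-5->D
  (4,6):dx=+2,dy=-9->D; (4,7):dx=-2,dy=-2->C; (5,6):dx=-4,dy=-4->C; (5,7):dx=-8,dy=+3->D
  (6,7):dx=-4,dy=+7->D
Step 2: C = 14, D = 7, total pairs = 21.
Step 3: tau = (C - D)/(n(n-1)/2) = (14 - 7)/21 = 0.333333.
Step 4: Exact two-sided p-value (enumerate n! = 5040 permutations of y under H0): p = 0.381349.
Step 5: alpha = 0.05. fail to reject H0.

tau_b = 0.3333 (C=14, D=7), p = 0.381349, fail to reject H0.


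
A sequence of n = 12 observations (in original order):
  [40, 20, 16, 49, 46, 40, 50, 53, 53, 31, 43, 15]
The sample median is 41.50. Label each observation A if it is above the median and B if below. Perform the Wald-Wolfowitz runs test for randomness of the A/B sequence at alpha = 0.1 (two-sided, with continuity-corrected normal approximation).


Step 1: Compute median = 41.50; label A = above, B = below.
Labels in order: BBBAABAAABAB  (n_A = 6, n_B = 6)
Step 2: Count runs R = 7.
Step 3: Under H0 (random ordering), E[R] = 2*n_A*n_B/(n_A+n_B) + 1 = 2*6*6/12 + 1 = 7.0000.
        Var[R] = 2*n_A*n_B*(2*n_A*n_B - n_A - n_B) / ((n_A+n_B)^2 * (n_A+n_B-1)) = 4320/1584 = 2.7273.
        SD[R] = 1.6514.
Step 4: R = E[R], so z = 0 with no continuity correction.
Step 5: Two-sided p-value via normal approximation = 2*(1 - Phi(|z|)) = 1.000000.
Step 6: alpha = 0.1. fail to reject H0.

R = 7, z = 0.0000, p = 1.000000, fail to reject H0.


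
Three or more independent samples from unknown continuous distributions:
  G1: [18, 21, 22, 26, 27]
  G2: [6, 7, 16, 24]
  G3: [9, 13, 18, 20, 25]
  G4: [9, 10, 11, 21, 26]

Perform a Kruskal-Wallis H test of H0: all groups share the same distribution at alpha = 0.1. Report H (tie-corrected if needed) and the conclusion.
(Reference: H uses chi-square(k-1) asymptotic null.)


Step 1: Combine all N = 19 observations and assign midranks.
sorted (value, group, rank): (6,G2,1), (7,G2,2), (9,G3,3.5), (9,G4,3.5), (10,G4,5), (11,G4,6), (13,G3,7), (16,G2,8), (18,G1,9.5), (18,G3,9.5), (20,G3,11), (21,G1,12.5), (21,G4,12.5), (22,G1,14), (24,G2,15), (25,G3,16), (26,G1,17.5), (26,G4,17.5), (27,G1,19)
Step 2: Sum ranks within each group.
R_1 = 72.5 (n_1 = 5)
R_2 = 26 (n_2 = 4)
R_3 = 47 (n_3 = 5)
R_4 = 44.5 (n_4 = 5)
Step 3: H = 12/(N(N+1)) * sum(R_i^2/n_i) - 3(N+1)
     = 12/(19*20) * (72.5^2/5 + 26^2/4 + 47^2/5 + 44.5^2/5) - 3*20
     = 0.031579 * 2058.1 - 60
     = 4.992632.
Step 4: Ties present; correction factor C = 1 - 24/(19^3 - 19) = 0.996491. Corrected H = 4.992632 / 0.996491 = 5.010211.
Step 5: Under H0, H ~ chi^2(3); p-value = 0.171051.
Step 6: alpha = 0.1. fail to reject H0.

H = 5.0102, df = 3, p = 0.171051, fail to reject H0.


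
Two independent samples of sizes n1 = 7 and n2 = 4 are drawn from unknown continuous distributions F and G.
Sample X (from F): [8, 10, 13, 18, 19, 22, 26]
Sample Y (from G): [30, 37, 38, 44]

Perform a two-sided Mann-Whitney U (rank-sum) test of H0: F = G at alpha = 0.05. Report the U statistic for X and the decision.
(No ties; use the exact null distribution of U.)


Step 1: Combine and sort all 11 observations; assign midranks.
sorted (value, group): (8,X), (10,X), (13,X), (18,X), (19,X), (22,X), (26,X), (30,Y), (37,Y), (38,Y), (44,Y)
ranks: 8->1, 10->2, 13->3, 18->4, 19->5, 22->6, 26->7, 30->8, 37->9, 38->10, 44->11
Step 2: Rank sum for X: R1 = 1 + 2 + 3 + 4 + 5 + 6 + 7 = 28.
Step 3: U_X = R1 - n1(n1+1)/2 = 28 - 7*8/2 = 28 - 28 = 0.
       U_Y = n1*n2 - U_X = 28 - 0 = 28.
Step 4: No ties, so the exact null distribution of U (based on enumerating the C(11,7) = 330 equally likely rank assignments) gives the two-sided p-value.
Step 5: p-value = 0.006061; compare to alpha = 0.05. reject H0.

U_X = 0, p = 0.006061, reject H0 at alpha = 0.05.


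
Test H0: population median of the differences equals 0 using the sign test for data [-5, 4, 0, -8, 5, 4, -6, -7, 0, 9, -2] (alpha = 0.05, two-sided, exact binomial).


Step 1: Discard zero differences. Original n = 11; n_eff = number of nonzero differences = 9.
Nonzero differences (with sign): -5, +4, -8, +5, +4, -6, -7, +9, -2
Step 2: Count signs: positive = 4, negative = 5.
Step 3: Under H0: P(positive) = 0.5, so the number of positives S ~ Bin(9, 0.5).
Step 4: Two-sided exact p-value = sum of Bin(9,0.5) probabilities at or below the observed probability = 1.000000.
Step 5: alpha = 0.05. fail to reject H0.

n_eff = 9, pos = 4, neg = 5, p = 1.000000, fail to reject H0.


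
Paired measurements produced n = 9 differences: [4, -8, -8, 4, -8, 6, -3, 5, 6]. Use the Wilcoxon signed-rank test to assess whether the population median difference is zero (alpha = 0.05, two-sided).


Step 1: Drop any zero differences (none here) and take |d_i|.
|d| = [4, 8, 8, 4, 8, 6, 3, 5, 6]
Step 2: Midrank |d_i| (ties get averaged ranks).
ranks: |4|->2.5, |8|->8, |8|->8, |4|->2.5, |8|->8, |6|->5.5, |3|->1, |5|->4, |6|->5.5
Step 3: Attach original signs; sum ranks with positive sign and with negative sign.
W+ = 2.5 + 2.5 + 5.5 + 4 + 5.5 = 20
W- = 8 + 8 + 8 + 1 = 25
(Check: W+ + W- = 45 should equal n(n+1)/2 = 45.)
Step 4: Test statistic W = min(W+, W-) = 20.
Step 5: Ties in |d|, so use the tie-corrected normal approximation.
        E[W] = n(n+1)/4 = 9*10/4 = 22.5.
        Tie groups: |d|=4 (t=2), |d|=6 (t=2), |d|=8 (t=3); sum(t^3 - t) = 36.
        Var[W] = n(n+1)(2n+1)/24 - sum(t^3-t)/48 = 1710/24 - 36/48 = 70.5.
        z = (W - E[W]) / sqrt(Var[W]) = (20 - 22.5) / 8.3964 = -0.2977.
        Two-sided p = 2*Phi(z) = 0.765897.
Step 6: alpha = 0.05. fail to reject H0.

W+ = 20, W- = 25, W = min = 20, p = 0.765897, fail to reject H0.


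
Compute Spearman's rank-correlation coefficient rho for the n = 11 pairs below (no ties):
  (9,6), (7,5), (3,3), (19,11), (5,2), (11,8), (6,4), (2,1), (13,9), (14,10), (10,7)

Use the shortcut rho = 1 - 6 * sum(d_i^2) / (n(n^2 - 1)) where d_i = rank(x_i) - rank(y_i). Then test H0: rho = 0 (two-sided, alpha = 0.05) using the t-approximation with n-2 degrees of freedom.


Step 1: Rank x and y separately (midranks; no ties here).
rank(x): 9->6, 7->5, 3->2, 19->11, 5->3, 11->8, 6->4, 2->1, 13->9, 14->10, 10->7
rank(y): 6->6, 5->5, 3->3, 11->11, 2->2, 8->8, 4->4, 1->1, 9->9, 10->10, 7->7
Step 2: d_i = R_x(i) - R_y(i); compute d_i^2.
  (6-6)^2=0, (5-5)^2=0, (2-3)^2=1, (11-11)^2=0, (3-2)^2=1, (8-8)^2=0, (4-4)^2=0, (1-1)^2=0, (9-9)^2=0, (10-10)^2=0, (7-7)^2=0
sum(d^2) = 2.
Step 3: rho = 1 - 6*2 / (11*(11^2 - 1)) = 1 - 12/1320 = 0.990909.
Step 4: Under H0, t = rho * sqrt((n-2)/(1-rho^2)) = 22.0966 ~ t(9).
Step 5: Two-sided p-value from the t-distribution with 9 df = 0.000000.
Step 6: alpha = 0.05. reject H0.

rho = 0.9909, p = 0.000000, reject H0 at alpha = 0.05.


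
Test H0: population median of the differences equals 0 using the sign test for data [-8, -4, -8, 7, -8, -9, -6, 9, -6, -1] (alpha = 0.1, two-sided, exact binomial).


Step 1: Discard zero differences. Original n = 10; n_eff = number of nonzero differences = 10.
Nonzero differences (with sign): -8, -4, -8, +7, -8, -9, -6, +9, -6, -1
Step 2: Count signs: positive = 2, negative = 8.
Step 3: Under H0: P(positive) = 0.5, so the number of positives S ~ Bin(10, 0.5).
Step 4: Two-sided exact p-value = sum of Bin(10,0.5) probabilities at or below the observed probability = 0.109375.
Step 5: alpha = 0.1. fail to reject H0.

n_eff = 10, pos = 2, neg = 8, p = 0.109375, fail to reject H0.


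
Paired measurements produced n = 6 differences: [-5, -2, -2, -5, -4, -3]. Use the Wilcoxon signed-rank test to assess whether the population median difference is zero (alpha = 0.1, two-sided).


Step 1: Drop any zero differences (none here) and take |d_i|.
|d| = [5, 2, 2, 5, 4, 3]
Step 2: Midrank |d_i| (ties get averaged ranks).
ranks: |5|->5.5, |2|->1.5, |2|->1.5, |5|->5.5, |4|->4, |3|->3
Step 3: Attach original signs; sum ranks with positive sign and with negative sign.
W+ = 0 = 0
W- = 5.5 + 1.5 + 1.5 + 5.5 + 4 + 3 = 21
(Check: W+ + W- = 21 should equal n(n+1)/2 = 21.)
Step 4: Test statistic W = min(W+, W-) = 0.
Step 5: Ties in |d|, so use the tie-corrected normal approximation.
        E[W] = n(n+1)/4 = 6*7/4 = 10.5.
        Tie groups: |d|=2 (t=2), |d|=5 (t=2); sum(t^3 - t) = 12.
        Var[W] = n(n+1)(2n+1)/24 - sum(t^3-t)/48 = 546/24 - 12/48 = 22.5.
        z = (W - E[W]) / sqrt(Var[W]) = (0 - 10.5) / 4.7434 = -2.2136.
        Two-sided p = 2*Phi(z) = 0.026857.
Step 6: alpha = 0.1. reject H0.

W+ = 0, W- = 21, W = min = 0, p = 0.026857, reject H0.


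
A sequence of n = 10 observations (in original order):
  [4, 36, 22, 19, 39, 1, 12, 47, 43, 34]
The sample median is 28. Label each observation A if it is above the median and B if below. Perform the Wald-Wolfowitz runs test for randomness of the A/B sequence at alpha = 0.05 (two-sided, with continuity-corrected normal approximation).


Step 1: Compute median = 28; label A = above, B = below.
Labels in order: BABBABBAAA  (n_A = 5, n_B = 5)
Step 2: Count runs R = 6.
Step 3: Under H0 (random ordering), E[R] = 2*n_A*n_B/(n_A+n_B) + 1 = 2*5*5/10 + 1 = 6.0000.
        Var[R] = 2*n_A*n_B*(2*n_A*n_B - n_A - n_B) / ((n_A+n_B)^2 * (n_A+n_B-1)) = 2000/900 = 2.2222.
        SD[R] = 1.4907.
Step 4: R = E[R], so z = 0 with no continuity correction.
Step 5: Two-sided p-value via normal approximation = 2*(1 - Phi(|z|)) = 1.000000.
Step 6: alpha = 0.05. fail to reject H0.

R = 6, z = 0.0000, p = 1.000000, fail to reject H0.


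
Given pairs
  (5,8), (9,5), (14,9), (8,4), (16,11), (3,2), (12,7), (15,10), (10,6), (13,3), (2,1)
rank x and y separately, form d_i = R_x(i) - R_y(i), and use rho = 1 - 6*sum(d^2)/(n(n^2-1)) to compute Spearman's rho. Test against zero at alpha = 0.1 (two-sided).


Step 1: Rank x and y separately (midranks; no ties here).
rank(x): 5->3, 9->5, 14->9, 8->4, 16->11, 3->2, 12->7, 15->10, 10->6, 13->8, 2->1
rank(y): 8->8, 5->5, 9->9, 4->4, 11->11, 2->2, 7->7, 10->10, 6->6, 3->3, 1->1
Step 2: d_i = R_x(i) - R_y(i); compute d_i^2.
  (3-8)^2=25, (5-5)^2=0, (9-9)^2=0, (4-4)^2=0, (11-11)^2=0, (2-2)^2=0, (7-7)^2=0, (10-10)^2=0, (6-6)^2=0, (8-3)^2=25, (1-1)^2=0
sum(d^2) = 50.
Step 3: rho = 1 - 6*50 / (11*(11^2 - 1)) = 1 - 300/1320 = 0.772727.
Step 4: Under H0, t = rho * sqrt((n-2)/(1-rho^2)) = 3.6522 ~ t(9).
Step 5: Two-sided p-value from the t-distribution with 9 df = 0.005299.
Step 6: alpha = 0.1. reject H0.

rho = 0.7727, p = 0.005299, reject H0 at alpha = 0.1.


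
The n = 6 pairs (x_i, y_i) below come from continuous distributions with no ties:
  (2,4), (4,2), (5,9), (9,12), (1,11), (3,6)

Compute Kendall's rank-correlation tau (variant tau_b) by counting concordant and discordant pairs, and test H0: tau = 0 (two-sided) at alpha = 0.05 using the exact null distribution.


Step 1: Enumerate the 15 unordered pairs (i,j) with i<j and classify each by sign(x_j-x_i) * sign(y_j-y_i).
  (1,2):dx=+2,dy=-2->D; (1,3):dx=+3,dy=+5->C; (1,4):dx=+7,dy=+8->C; (1,5):dx=-1,dy=+7->D
  (1,6):dx=+1,dy=+2->C; (2,3):dx=+1,dy=+7->C; (2,4):dx=+5,dy=+10->C; (2,5):dx=-3,dy=+9->D
  (2,6):dx=-1,dy=+4->D; (3,4):dx=+4,dy=+3->C; (3,5):dx=-4,dy=+2->D; (3,6):dx=-2,dy=-3->C
  (4,5):dx=-8,dy=-1->C; (4,6):dx=-6,dy=-6->C; (5,6):dx=+2,dy=-5->D
Step 2: C = 9, D = 6, total pairs = 15.
Step 3: tau = (C - D)/(n(n-1)/2) = (9 - 6)/15 = 0.200000.
Step 4: Exact two-sided p-value (enumerate n! = 720 permutations of y under H0): p = 0.719444.
Step 5: alpha = 0.05. fail to reject H0.

tau_b = 0.2000 (C=9, D=6), p = 0.719444, fail to reject H0.


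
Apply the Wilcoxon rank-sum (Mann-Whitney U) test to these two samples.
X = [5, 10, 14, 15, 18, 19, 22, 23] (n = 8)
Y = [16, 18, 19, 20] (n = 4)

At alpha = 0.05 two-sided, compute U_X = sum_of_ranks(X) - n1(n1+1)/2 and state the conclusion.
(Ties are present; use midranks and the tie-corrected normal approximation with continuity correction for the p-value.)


Step 1: Combine and sort all 12 observations; assign midranks.
sorted (value, group): (5,X), (10,X), (14,X), (15,X), (16,Y), (18,X), (18,Y), (19,X), (19,Y), (20,Y), (22,X), (23,X)
ranks: 5->1, 10->2, 14->3, 15->4, 16->5, 18->6.5, 18->6.5, 19->8.5, 19->8.5, 20->10, 22->11, 23->12
Step 2: Rank sum for X: R1 = 1 + 2 + 3 + 4 + 6.5 + 8.5 + 11 + 12 = 48.
Step 3: U_X = R1 - n1(n1+1)/2 = 48 - 8*9/2 = 48 - 36 = 12.
       U_Y = n1*n2 - U_X = 32 - 12 = 20.
Step 4: Ties are present, so use the tie-corrected normal approximation (with continuity correction) for the p-value.
Step 5: p-value = 0.550818; compare to alpha = 0.05. fail to reject H0.

U_X = 12, p = 0.550818, fail to reject H0 at alpha = 0.05.


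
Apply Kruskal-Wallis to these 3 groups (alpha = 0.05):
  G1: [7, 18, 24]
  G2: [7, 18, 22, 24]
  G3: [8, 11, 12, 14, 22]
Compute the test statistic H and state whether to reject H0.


Step 1: Combine all N = 12 observations and assign midranks.
sorted (value, group, rank): (7,G1,1.5), (7,G2,1.5), (8,G3,3), (11,G3,4), (12,G3,5), (14,G3,6), (18,G1,7.5), (18,G2,7.5), (22,G2,9.5), (22,G3,9.5), (24,G1,11.5), (24,G2,11.5)
Step 2: Sum ranks within each group.
R_1 = 20.5 (n_1 = 3)
R_2 = 30 (n_2 = 4)
R_3 = 27.5 (n_3 = 5)
Step 3: H = 12/(N(N+1)) * sum(R_i^2/n_i) - 3(N+1)
     = 12/(12*13) * (20.5^2/3 + 30^2/4 + 27.5^2/5) - 3*13
     = 0.076923 * 516.333 - 39
     = 0.717949.
Step 4: Ties present; correction factor C = 1 - 24/(12^3 - 12) = 0.986014. Corrected H = 0.717949 / 0.986014 = 0.728132.
Step 5: Under H0, H ~ chi^2(2); p-value = 0.694845.
Step 6: alpha = 0.05. fail to reject H0.

H = 0.7281, df = 2, p = 0.694845, fail to reject H0.


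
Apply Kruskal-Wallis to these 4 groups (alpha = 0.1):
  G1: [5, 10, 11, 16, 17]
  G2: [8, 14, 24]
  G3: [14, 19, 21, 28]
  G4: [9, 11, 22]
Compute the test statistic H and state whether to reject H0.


Step 1: Combine all N = 15 observations and assign midranks.
sorted (value, group, rank): (5,G1,1), (8,G2,2), (9,G4,3), (10,G1,4), (11,G1,5.5), (11,G4,5.5), (14,G2,7.5), (14,G3,7.5), (16,G1,9), (17,G1,10), (19,G3,11), (21,G3,12), (22,G4,13), (24,G2,14), (28,G3,15)
Step 2: Sum ranks within each group.
R_1 = 29.5 (n_1 = 5)
R_2 = 23.5 (n_2 = 3)
R_3 = 45.5 (n_3 = 4)
R_4 = 21.5 (n_4 = 3)
Step 3: H = 12/(N(N+1)) * sum(R_i^2/n_i) - 3(N+1)
     = 12/(15*16) * (29.5^2/5 + 23.5^2/3 + 45.5^2/4 + 21.5^2/3) - 3*16
     = 0.050000 * 1029.78 - 48
     = 3.488958.
Step 4: Ties present; correction factor C = 1 - 12/(15^3 - 15) = 0.996429. Corrected H = 3.488958 / 0.996429 = 3.501464.
Step 5: Under H0, H ~ chi^2(3); p-value = 0.320572.
Step 6: alpha = 0.1. fail to reject H0.

H = 3.5015, df = 3, p = 0.320572, fail to reject H0.


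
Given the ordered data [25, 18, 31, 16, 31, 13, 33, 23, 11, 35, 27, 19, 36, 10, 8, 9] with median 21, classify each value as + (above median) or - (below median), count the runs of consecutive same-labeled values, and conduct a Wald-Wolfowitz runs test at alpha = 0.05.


Step 1: Compute median = 21; label A = above, B = below.
Labels in order: ABABABAABAABABBB  (n_A = 8, n_B = 8)
Step 2: Count runs R = 12.
Step 3: Under H0 (random ordering), E[R] = 2*n_A*n_B/(n_A+n_B) + 1 = 2*8*8/16 + 1 = 9.0000.
        Var[R] = 2*n_A*n_B*(2*n_A*n_B - n_A - n_B) / ((n_A+n_B)^2 * (n_A+n_B-1)) = 14336/3840 = 3.7333.
        SD[R] = 1.9322.
Step 4: Continuity-corrected z = (R - 0.5 - E[R]) / SD[R] = (12 - 0.5 - 9.0000) / 1.9322 = 1.2939.
Step 5: Two-sided p-value via normal approximation = 2*(1 - Phi(|z|)) = 0.195709.
Step 6: alpha = 0.05. fail to reject H0.

R = 12, z = 1.2939, p = 0.195709, fail to reject H0.


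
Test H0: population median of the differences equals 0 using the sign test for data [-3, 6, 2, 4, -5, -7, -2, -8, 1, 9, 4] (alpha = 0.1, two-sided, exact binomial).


Step 1: Discard zero differences. Original n = 11; n_eff = number of nonzero differences = 11.
Nonzero differences (with sign): -3, +6, +2, +4, -5, -7, -2, -8, +1, +9, +4
Step 2: Count signs: positive = 6, negative = 5.
Step 3: Under H0: P(positive) = 0.5, so the number of positives S ~ Bin(11, 0.5).
Step 4: Two-sided exact p-value = sum of Bin(11,0.5) probabilities at or below the observed probability = 1.000000.
Step 5: alpha = 0.1. fail to reject H0.

n_eff = 11, pos = 6, neg = 5, p = 1.000000, fail to reject H0.


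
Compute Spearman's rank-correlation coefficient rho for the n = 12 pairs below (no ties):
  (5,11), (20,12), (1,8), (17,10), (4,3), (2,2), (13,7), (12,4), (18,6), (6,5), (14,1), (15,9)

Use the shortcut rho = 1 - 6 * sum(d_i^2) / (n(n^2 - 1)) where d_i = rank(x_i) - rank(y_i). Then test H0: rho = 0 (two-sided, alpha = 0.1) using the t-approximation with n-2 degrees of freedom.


Step 1: Rank x and y separately (midranks; no ties here).
rank(x): 5->4, 20->12, 1->1, 17->10, 4->3, 2->2, 13->7, 12->6, 18->11, 6->5, 14->8, 15->9
rank(y): 11->11, 12->12, 8->8, 10->10, 3->3, 2->2, 7->7, 4->4, 6->6, 5->5, 1->1, 9->9
Step 2: d_i = R_x(i) - R_y(i); compute d_i^2.
  (4-11)^2=49, (12-12)^2=0, (1-8)^2=49, (10-10)^2=0, (3-3)^2=0, (2-2)^2=0, (7-7)^2=0, (6-4)^2=4, (11-6)^2=25, (5-5)^2=0, (8-1)^2=49, (9-9)^2=0
sum(d^2) = 176.
Step 3: rho = 1 - 6*176 / (12*(12^2 - 1)) = 1 - 1056/1716 = 0.384615.
Step 4: Under H0, t = rho * sqrt((n-2)/(1-rho^2)) = 1.3176 ~ t(10).
Step 5: Two-sided p-value from the t-distribution with 10 df = 0.217020.
Step 6: alpha = 0.1. fail to reject H0.

rho = 0.3846, p = 0.217020, fail to reject H0 at alpha = 0.1.


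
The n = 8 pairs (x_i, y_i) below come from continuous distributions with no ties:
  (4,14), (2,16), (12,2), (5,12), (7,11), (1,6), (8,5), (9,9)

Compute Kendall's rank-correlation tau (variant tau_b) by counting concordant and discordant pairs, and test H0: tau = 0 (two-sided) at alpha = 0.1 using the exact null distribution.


Step 1: Enumerate the 28 unordered pairs (i,j) with i<j and classify each by sign(x_j-x_i) * sign(y_j-y_i).
  (1,2):dx=-2,dy=+2->D; (1,3):dx=+8,dy=-12->D; (1,4):dx=+1,dy=-2->D; (1,5):dx=+3,dy=-3->D
  (1,6):dx=-3,dy=-8->C; (1,7):dx=+4,dy=-9->D; (1,8):dx=+5,dy=-5->D; (2,3):dx=+10,dy=-14->D
  (2,4):dx=+3,dy=-4->D; (2,5):dx=+5,dy=-5->D; (2,6):dx=-1,dy=-10->C; (2,7):dx=+6,dy=-11->D
  (2,8):dx=+7,dy=-7->D; (3,4):dx=-7,dy=+10->D; (3,5):dx=-5,dy=+9->D; (3,6):dx=-11,dy=+4->D
  (3,7):dx=-4,dy=+3->D; (3,8):dx=-3,dy=+7->D; (4,5):dx=+2,dy=-1->D; (4,6):dx=-4,dy=-6->C
  (4,7):dx=+3,dy=-7->D; (4,8):dx=+4,dy=-3->D; (5,6):dx=-6,dy=-5->C; (5,7):dx=+1,dy=-6->D
  (5,8):dx=+2,dy=-2->D; (6,7):dx=+7,dy=-1->D; (6,8):dx=+8,dy=+3->C; (7,8):dx=+1,dy=+4->C
Step 2: C = 6, D = 22, total pairs = 28.
Step 3: tau = (C - D)/(n(n-1)/2) = (6 - 22)/28 = -0.571429.
Step 4: Exact two-sided p-value (enumerate n! = 40320 permutations of y under H0): p = 0.061012.
Step 5: alpha = 0.1. reject H0.

tau_b = -0.5714 (C=6, D=22), p = 0.061012, reject H0.


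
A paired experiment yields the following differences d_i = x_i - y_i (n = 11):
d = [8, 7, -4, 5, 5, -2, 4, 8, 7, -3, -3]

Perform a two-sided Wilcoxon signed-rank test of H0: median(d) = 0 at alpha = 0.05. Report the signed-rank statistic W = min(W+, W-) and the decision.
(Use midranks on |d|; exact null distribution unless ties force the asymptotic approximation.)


Step 1: Drop any zero differences (none here) and take |d_i|.
|d| = [8, 7, 4, 5, 5, 2, 4, 8, 7, 3, 3]
Step 2: Midrank |d_i| (ties get averaged ranks).
ranks: |8|->10.5, |7|->8.5, |4|->4.5, |5|->6.5, |5|->6.5, |2|->1, |4|->4.5, |8|->10.5, |7|->8.5, |3|->2.5, |3|->2.5
Step 3: Attach original signs; sum ranks with positive sign and with negative sign.
W+ = 10.5 + 8.5 + 6.5 + 6.5 + 4.5 + 10.5 + 8.5 = 55.5
W- = 4.5 + 1 + 2.5 + 2.5 = 10.5
(Check: W+ + W- = 66 should equal n(n+1)/2 = 66.)
Step 4: Test statistic W = min(W+, W-) = 10.5.
Step 5: Ties in |d|, so use the tie-corrected normal approximation.
        E[W] = n(n+1)/4 = 11*12/4 = 33.
        Tie groups: |d|=3 (t=2), |d|=4 (t=2), |d|=5 (t=2), |d|=7 (t=2), |d|=8 (t=2); sum(t^3 - t) = 30.
        Var[W] = n(n+1)(2n+1)/24 - sum(t^3-t)/48 = 3036/24 - 30/48 = 125.875.
        z = (W - E[W]) / sqrt(Var[W]) = (10.5 - 33) / 11.2194 = -2.0055.
        Two-sided p = 2*Phi(z) = 0.044914.
Step 6: alpha = 0.05. reject H0.

W+ = 55.5, W- = 10.5, W = min = 10.5, p = 0.044914, reject H0.


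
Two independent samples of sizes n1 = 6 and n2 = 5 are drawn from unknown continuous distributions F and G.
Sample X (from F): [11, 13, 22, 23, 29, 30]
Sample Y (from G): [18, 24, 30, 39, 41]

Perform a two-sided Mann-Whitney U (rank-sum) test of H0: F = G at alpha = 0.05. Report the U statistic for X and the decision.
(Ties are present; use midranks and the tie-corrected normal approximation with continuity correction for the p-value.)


Step 1: Combine and sort all 11 observations; assign midranks.
sorted (value, group): (11,X), (13,X), (18,Y), (22,X), (23,X), (24,Y), (29,X), (30,X), (30,Y), (39,Y), (41,Y)
ranks: 11->1, 13->2, 18->3, 22->4, 23->5, 24->6, 29->7, 30->8.5, 30->8.5, 39->10, 41->11
Step 2: Rank sum for X: R1 = 1 + 2 + 4 + 5 + 7 + 8.5 = 27.5.
Step 3: U_X = R1 - n1(n1+1)/2 = 27.5 - 6*7/2 = 27.5 - 21 = 6.5.
       U_Y = n1*n2 - U_X = 30 - 6.5 = 23.5.
Step 4: Ties are present, so use the tie-corrected normal approximation (with continuity correction) for the p-value.
Step 5: p-value = 0.143215; compare to alpha = 0.05. fail to reject H0.

U_X = 6.5, p = 0.143215, fail to reject H0 at alpha = 0.05.


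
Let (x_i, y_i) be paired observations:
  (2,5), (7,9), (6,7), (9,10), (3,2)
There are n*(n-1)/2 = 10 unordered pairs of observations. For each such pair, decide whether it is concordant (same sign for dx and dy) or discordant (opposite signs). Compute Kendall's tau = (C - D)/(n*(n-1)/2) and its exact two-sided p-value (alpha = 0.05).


Step 1: Enumerate the 10 unordered pairs (i,j) with i<j and classify each by sign(x_j-x_i) * sign(y_j-y_i).
  (1,2):dx=+5,dy=+4->C; (1,3):dx=+4,dy=+2->C; (1,4):dx=+7,dy=+5->C; (1,5):dx=+1,dy=-3->D
  (2,3):dx=-1,dy=-2->C; (2,4):dx=+2,dy=+1->C; (2,5):dx=-4,dy=-7->C; (3,4):dx=+3,dy=+3->C
  (3,5):dx=-3,dy=-5->C; (4,5):dx=-6,dy=-8->C
Step 2: C = 9, D = 1, total pairs = 10.
Step 3: tau = (C - D)/(n(n-1)/2) = (9 - 1)/10 = 0.800000.
Step 4: Exact two-sided p-value (enumerate n! = 120 permutations of y under H0): p = 0.083333.
Step 5: alpha = 0.05. fail to reject H0.

tau_b = 0.8000 (C=9, D=1), p = 0.083333, fail to reject H0.


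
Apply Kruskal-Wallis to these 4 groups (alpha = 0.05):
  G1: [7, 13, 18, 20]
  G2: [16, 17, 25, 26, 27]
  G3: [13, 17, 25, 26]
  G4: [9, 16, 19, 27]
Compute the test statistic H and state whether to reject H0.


Step 1: Combine all N = 17 observations and assign midranks.
sorted (value, group, rank): (7,G1,1), (9,G4,2), (13,G1,3.5), (13,G3,3.5), (16,G2,5.5), (16,G4,5.5), (17,G2,7.5), (17,G3,7.5), (18,G1,9), (19,G4,10), (20,G1,11), (25,G2,12.5), (25,G3,12.5), (26,G2,14.5), (26,G3,14.5), (27,G2,16.5), (27,G4,16.5)
Step 2: Sum ranks within each group.
R_1 = 24.5 (n_1 = 4)
R_2 = 56.5 (n_2 = 5)
R_3 = 38 (n_3 = 4)
R_4 = 34 (n_4 = 4)
Step 3: H = 12/(N(N+1)) * sum(R_i^2/n_i) - 3(N+1)
     = 12/(17*18) * (24.5^2/4 + 56.5^2/5 + 38^2/4 + 34^2/4) - 3*18
     = 0.039216 * 1438.51 - 54
     = 2.412255.
Step 4: Ties present; correction factor C = 1 - 36/(17^3 - 17) = 0.992647. Corrected H = 2.412255 / 0.992647 = 2.430123.
Step 5: Under H0, H ~ chi^2(3); p-value = 0.488052.
Step 6: alpha = 0.05. fail to reject H0.

H = 2.4301, df = 3, p = 0.488052, fail to reject H0.


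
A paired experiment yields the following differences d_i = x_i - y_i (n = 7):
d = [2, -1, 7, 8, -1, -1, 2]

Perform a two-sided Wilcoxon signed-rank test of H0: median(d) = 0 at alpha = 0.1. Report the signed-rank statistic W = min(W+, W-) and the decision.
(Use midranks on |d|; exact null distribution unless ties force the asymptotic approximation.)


Step 1: Drop any zero differences (none here) and take |d_i|.
|d| = [2, 1, 7, 8, 1, 1, 2]
Step 2: Midrank |d_i| (ties get averaged ranks).
ranks: |2|->4.5, |1|->2, |7|->6, |8|->7, |1|->2, |1|->2, |2|->4.5
Step 3: Attach original signs; sum ranks with positive sign and with negative sign.
W+ = 4.5 + 6 + 7 + 4.5 = 22
W- = 2 + 2 + 2 = 6
(Check: W+ + W- = 28 should equal n(n+1)/2 = 28.)
Step 4: Test statistic W = min(W+, W-) = 6.
Step 5: Ties in |d|, so use the tie-corrected normal approximation.
        E[W] = n(n+1)/4 = 7*8/4 = 14.
        Tie groups: |d|=1 (t=3), |d|=2 (t=2); sum(t^3 - t) = 30.
        Var[W] = n(n+1)(2n+1)/24 - sum(t^3-t)/48 = 840/24 - 30/48 = 34.375.
        z = (W - E[W]) / sqrt(Var[W]) = (6 - 14) / 5.8630 = -1.3645.
        Two-sided p = 2*Phi(z) = 0.172415.
Step 6: alpha = 0.1. fail to reject H0.

W+ = 22, W- = 6, W = min = 6, p = 0.172415, fail to reject H0.


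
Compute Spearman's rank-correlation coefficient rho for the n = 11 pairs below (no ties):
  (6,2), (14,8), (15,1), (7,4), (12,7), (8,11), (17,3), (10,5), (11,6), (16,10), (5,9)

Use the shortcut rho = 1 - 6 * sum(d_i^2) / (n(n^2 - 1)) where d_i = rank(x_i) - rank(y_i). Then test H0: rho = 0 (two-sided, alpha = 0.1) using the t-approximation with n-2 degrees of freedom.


Step 1: Rank x and y separately (midranks; no ties here).
rank(x): 6->2, 14->8, 15->9, 7->3, 12->7, 8->4, 17->11, 10->5, 11->6, 16->10, 5->1
rank(y): 2->2, 8->8, 1->1, 4->4, 7->7, 11->11, 3->3, 5->5, 6->6, 10->10, 9->9
Step 2: d_i = R_x(i) - R_y(i); compute d_i^2.
  (2-2)^2=0, (8-8)^2=0, (9-1)^2=64, (3-4)^2=1, (7-7)^2=0, (4-11)^2=49, (11-3)^2=64, (5-5)^2=0, (6-6)^2=0, (10-10)^2=0, (1-9)^2=64
sum(d^2) = 242.
Step 3: rho = 1 - 6*242 / (11*(11^2 - 1)) = 1 - 1452/1320 = -0.100000.
Step 4: Under H0, t = rho * sqrt((n-2)/(1-rho^2)) = -0.3015 ~ t(9).
Step 5: Two-sided p-value from the t-distribution with 9 df = 0.769875.
Step 6: alpha = 0.1. fail to reject H0.

rho = -0.1000, p = 0.769875, fail to reject H0 at alpha = 0.1.


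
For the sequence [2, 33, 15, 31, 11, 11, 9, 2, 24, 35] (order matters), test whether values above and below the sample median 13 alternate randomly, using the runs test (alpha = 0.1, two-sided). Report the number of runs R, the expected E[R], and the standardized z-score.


Step 1: Compute median = 13; label A = above, B = below.
Labels in order: BAAABBBBAA  (n_A = 5, n_B = 5)
Step 2: Count runs R = 4.
Step 3: Under H0 (random ordering), E[R] = 2*n_A*n_B/(n_A+n_B) + 1 = 2*5*5/10 + 1 = 6.0000.
        Var[R] = 2*n_A*n_B*(2*n_A*n_B - n_A - n_B) / ((n_A+n_B)^2 * (n_A+n_B-1)) = 2000/900 = 2.2222.
        SD[R] = 1.4907.
Step 4: Continuity-corrected z = (R + 0.5 - E[R]) / SD[R] = (4 + 0.5 - 6.0000) / 1.4907 = -1.0062.
Step 5: Two-sided p-value via normal approximation = 2*(1 - Phi(|z|)) = 0.314305.
Step 6: alpha = 0.1. fail to reject H0.

R = 4, z = -1.0062, p = 0.314305, fail to reject H0.


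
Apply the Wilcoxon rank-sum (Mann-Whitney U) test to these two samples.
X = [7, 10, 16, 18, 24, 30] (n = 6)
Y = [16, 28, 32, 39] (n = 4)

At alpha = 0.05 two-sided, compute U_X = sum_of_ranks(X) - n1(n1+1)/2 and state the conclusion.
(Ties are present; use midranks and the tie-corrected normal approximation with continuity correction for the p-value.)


Step 1: Combine and sort all 10 observations; assign midranks.
sorted (value, group): (7,X), (10,X), (16,X), (16,Y), (18,X), (24,X), (28,Y), (30,X), (32,Y), (39,Y)
ranks: 7->1, 10->2, 16->3.5, 16->3.5, 18->5, 24->6, 28->7, 30->8, 32->9, 39->10
Step 2: Rank sum for X: R1 = 1 + 2 + 3.5 + 5 + 6 + 8 = 25.5.
Step 3: U_X = R1 - n1(n1+1)/2 = 25.5 - 6*7/2 = 25.5 - 21 = 4.5.
       U_Y = n1*n2 - U_X = 24 - 4.5 = 19.5.
Step 4: Ties are present, so use the tie-corrected normal approximation (with continuity correction) for the p-value.
Step 5: p-value = 0.134407; compare to alpha = 0.05. fail to reject H0.

U_X = 4.5, p = 0.134407, fail to reject H0 at alpha = 0.05.


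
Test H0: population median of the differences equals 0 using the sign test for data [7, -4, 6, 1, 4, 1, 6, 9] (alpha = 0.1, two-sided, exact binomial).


Step 1: Discard zero differences. Original n = 8; n_eff = number of nonzero differences = 8.
Nonzero differences (with sign): +7, -4, +6, +1, +4, +1, +6, +9
Step 2: Count signs: positive = 7, negative = 1.
Step 3: Under H0: P(positive) = 0.5, so the number of positives S ~ Bin(8, 0.5).
Step 4: Two-sided exact p-value = sum of Bin(8,0.5) probabilities at or below the observed probability = 0.070312.
Step 5: alpha = 0.1. reject H0.

n_eff = 8, pos = 7, neg = 1, p = 0.070312, reject H0.


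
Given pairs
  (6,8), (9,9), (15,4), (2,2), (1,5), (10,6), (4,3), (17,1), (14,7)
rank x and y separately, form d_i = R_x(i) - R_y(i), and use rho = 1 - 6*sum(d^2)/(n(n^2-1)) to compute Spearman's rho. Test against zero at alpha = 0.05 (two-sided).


Step 1: Rank x and y separately (midranks; no ties here).
rank(x): 6->4, 9->5, 15->8, 2->2, 1->1, 10->6, 4->3, 17->9, 14->7
rank(y): 8->8, 9->9, 4->4, 2->2, 5->5, 6->6, 3->3, 1->1, 7->7
Step 2: d_i = R_x(i) - R_y(i); compute d_i^2.
  (4-8)^2=16, (5-9)^2=16, (8-4)^2=16, (2-2)^2=0, (1-5)^2=16, (6-6)^2=0, (3-3)^2=0, (9-1)^2=64, (7-7)^2=0
sum(d^2) = 128.
Step 3: rho = 1 - 6*128 / (9*(9^2 - 1)) = 1 - 768/720 = -0.066667.
Step 4: Under H0, t = rho * sqrt((n-2)/(1-rho^2)) = -0.1768 ~ t(7).
Step 5: Two-sided p-value from the t-distribution with 7 df = 0.864690.
Step 6: alpha = 0.05. fail to reject H0.

rho = -0.0667, p = 0.864690, fail to reject H0 at alpha = 0.05.


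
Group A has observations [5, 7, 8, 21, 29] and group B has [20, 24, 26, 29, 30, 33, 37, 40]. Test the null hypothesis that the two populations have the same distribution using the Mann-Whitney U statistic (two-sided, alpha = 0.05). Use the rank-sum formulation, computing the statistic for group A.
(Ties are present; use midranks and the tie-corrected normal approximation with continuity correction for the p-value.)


Step 1: Combine and sort all 13 observations; assign midranks.
sorted (value, group): (5,X), (7,X), (8,X), (20,Y), (21,X), (24,Y), (26,Y), (29,X), (29,Y), (30,Y), (33,Y), (37,Y), (40,Y)
ranks: 5->1, 7->2, 8->3, 20->4, 21->5, 24->6, 26->7, 29->8.5, 29->8.5, 30->10, 33->11, 37->12, 40->13
Step 2: Rank sum for X: R1 = 1 + 2 + 3 + 5 + 8.5 = 19.5.
Step 3: U_X = R1 - n1(n1+1)/2 = 19.5 - 5*6/2 = 19.5 - 15 = 4.5.
       U_Y = n1*n2 - U_X = 40 - 4.5 = 35.5.
Step 4: Ties are present, so use the tie-corrected normal approximation (with continuity correction) for the p-value.
Step 5: p-value = 0.027892; compare to alpha = 0.05. reject H0.

U_X = 4.5, p = 0.027892, reject H0 at alpha = 0.05.


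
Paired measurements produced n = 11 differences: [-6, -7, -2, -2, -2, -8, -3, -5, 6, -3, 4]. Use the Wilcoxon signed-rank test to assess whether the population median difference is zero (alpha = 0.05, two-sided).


Step 1: Drop any zero differences (none here) and take |d_i|.
|d| = [6, 7, 2, 2, 2, 8, 3, 5, 6, 3, 4]
Step 2: Midrank |d_i| (ties get averaged ranks).
ranks: |6|->8.5, |7|->10, |2|->2, |2|->2, |2|->2, |8|->11, |3|->4.5, |5|->7, |6|->8.5, |3|->4.5, |4|->6
Step 3: Attach original signs; sum ranks with positive sign and with negative sign.
W+ = 8.5 + 6 = 14.5
W- = 8.5 + 10 + 2 + 2 + 2 + 11 + 4.5 + 7 + 4.5 = 51.5
(Check: W+ + W- = 66 should equal n(n+1)/2 = 66.)
Step 4: Test statistic W = min(W+, W-) = 14.5.
Step 5: Ties in |d|, so use the tie-corrected normal approximation.
        E[W] = n(n+1)/4 = 11*12/4 = 33.
        Tie groups: |d|=2 (t=3), |d|=3 (t=2), |d|=6 (t=2); sum(t^3 - t) = 36.
        Var[W] = n(n+1)(2n+1)/24 - sum(t^3-t)/48 = 3036/24 - 36/48 = 125.75.
        z = (W - E[W]) / sqrt(Var[W]) = (14.5 - 33) / 11.2138 = -1.6497.
        Two-sided p = 2*Phi(z) = 0.098994.
Step 6: alpha = 0.05. fail to reject H0.

W+ = 14.5, W- = 51.5, W = min = 14.5, p = 0.098994, fail to reject H0.
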